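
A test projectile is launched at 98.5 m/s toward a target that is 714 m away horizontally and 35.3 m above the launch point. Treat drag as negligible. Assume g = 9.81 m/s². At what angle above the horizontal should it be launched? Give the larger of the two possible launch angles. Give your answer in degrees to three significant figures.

66.2°

Trajectory: y = x tanθ − g x² (1 + tan²θ)/(2v₀²). With x = 714, y = 35.3, v₀ = 98.5, g = 9.81:
257.7 tan²θ − 714 tanθ + (293.0) = 0.
tanθ = [714 ± √(714² − 4 × 257.7 × (293.0))] / (2 × 257.7) = (714 ± 455.8) / 515.5, giving tanθ = 0.5010 or 2.269.
θ = 26.61° or 66.22°; the larger is 66.22°.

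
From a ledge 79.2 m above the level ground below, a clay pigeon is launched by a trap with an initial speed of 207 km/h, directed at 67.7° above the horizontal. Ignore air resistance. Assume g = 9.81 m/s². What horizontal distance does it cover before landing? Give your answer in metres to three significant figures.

Convert: 207 km/h = 207/3.6 = 57.50 m/s.
Resolve: vₓ = 57.50 cos 67.7° = 21.82 m/s and v_y0 = 57.50 sin 67.7° = 53.20 m/s.
The projectile lands when y = 79.2 + (53.20) t − ½·9.81·t² = 0. Positive root: t = (53.20 + √(53.20² + 2·9.81·79.2)) / 9.81 = (53.20 + 66.21) / 9.81 = 12.17 s.
Horizontal distance: R = vₓ t = 21.82 × 12.17 = 265.6 m.

266 m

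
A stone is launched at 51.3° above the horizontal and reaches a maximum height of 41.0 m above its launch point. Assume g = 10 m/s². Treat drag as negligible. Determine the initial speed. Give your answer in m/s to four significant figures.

36.69 m/s

At the peak v_y = 0, so v_y0 = √(2gH) = √(2 × 10.0 × 41.0) = 28.64 m/s.
v_y0 = v₀ sin θ ⇒ v₀ = 28.64 / sin 51.3° = 36.69 m/s.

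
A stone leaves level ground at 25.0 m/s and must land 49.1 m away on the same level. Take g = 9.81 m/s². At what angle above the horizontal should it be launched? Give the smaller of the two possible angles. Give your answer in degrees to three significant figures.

R = v₀² sin 2θ / g gives sin 2θ = gR/v₀² = 9.81·49.1/25.0² = 0.7707.
2θ = 50.41° or 180° − 50.41° = 129.6°, so θ = 25.21° or 64.79°.
The smaller angle is 25.21°.

25.2°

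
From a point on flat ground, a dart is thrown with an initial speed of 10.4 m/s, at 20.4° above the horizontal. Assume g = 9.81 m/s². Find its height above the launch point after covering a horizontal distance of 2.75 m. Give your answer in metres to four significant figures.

0.6323 m

Horizontal component vₓ = 10.40 cos 20.4° = 9.748 m/s; vertical v_y0 = 10.40 sin 20.4° = 3.625 m/s.
Time to reach x = 2.75 m: t = x/vₓ = 2.75/9.748 = 0.2821 s.
Height: y = v_y0 t − ½ g t² = 3.625 × 0.2821 − 4.905 × 0.2821² = 1.023 − 0.3904 = 0.6323 m.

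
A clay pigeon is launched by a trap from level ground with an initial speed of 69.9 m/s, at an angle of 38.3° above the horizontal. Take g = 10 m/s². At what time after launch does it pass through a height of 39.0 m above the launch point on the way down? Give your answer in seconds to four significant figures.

Components: vₓ = 69.90 cos 38.3° = 54.86 m/s, v_y0 = 69.90 sin 38.3° = 43.32 m/s.
Height y(t) = 43.32 t − 5.000 t² = 39.0 gives 5.000 t² − 43.32 t + 39.0 = 0.
Quadratic formula: t = (43.32 ± √1096.8) / 10.0 = (43.32 ± 33.12) / 10.0 → t = 1.020 s or 7.644 s.
The descending-branch root is 7.644 s.

7.644 s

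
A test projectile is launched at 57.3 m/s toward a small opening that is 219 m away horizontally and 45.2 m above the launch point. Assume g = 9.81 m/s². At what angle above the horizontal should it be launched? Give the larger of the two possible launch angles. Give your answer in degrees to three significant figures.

Trajectory: y = x tanθ − g x² (1 + tan²θ)/(2v₀²). With x = 219, y = 45.2, v₀ = 57.3, g = 9.81:
71.65 tan²θ − 219 tanθ + (116.9) = 0.
tanθ = [219 ± √(219² − 4 × 71.65 × (116.9))] / (2 × 71.65) = (219 ± 120.3) / 143.3, giving tanθ = 0.6888 or 2.368.
θ = 34.56° or 67.10°; the larger is 67.10°.

67.1°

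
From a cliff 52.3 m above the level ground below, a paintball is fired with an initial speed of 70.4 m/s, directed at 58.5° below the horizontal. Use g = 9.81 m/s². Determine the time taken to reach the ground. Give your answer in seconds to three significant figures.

vₓ = 70.40 cos 58.5° = 36.78 m/s; v_y0 = −60.03 m/s (downward).
The projectile lands when y = 52.3 + (−60.03) t − ½·9.81·t² = 0. Positive root: t = (−60.03 + √(60.03² + 2·9.81·52.3)) / 9.81 = (−60.03 + 68.04) / 9.81 = 0.8168 s.

0.817 s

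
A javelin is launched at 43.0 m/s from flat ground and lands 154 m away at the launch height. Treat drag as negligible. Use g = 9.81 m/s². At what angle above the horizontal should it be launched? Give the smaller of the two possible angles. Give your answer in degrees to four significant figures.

From R = (v₀²/g) sin 2θ: sin 2θ = 9.81 × 154 / 1849.0 = 0.8171.
2θ = 54.79° or 180° − 54.79° = 125.2°, so θ = 27.40° or 62.60°.
The smaller angle is 27.40°.

27.40°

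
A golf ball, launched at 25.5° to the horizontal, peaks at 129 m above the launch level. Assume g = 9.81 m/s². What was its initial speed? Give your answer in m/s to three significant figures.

117 m/s

At the peak v_y = 0, so v_y0 = √(2gH) = √(2 × 9.81 × 129) = 50.31 m/s.
v_y0 = v₀ sin θ ⇒ v₀ = 50.31 / sin 25.5° = 116.9 m/s.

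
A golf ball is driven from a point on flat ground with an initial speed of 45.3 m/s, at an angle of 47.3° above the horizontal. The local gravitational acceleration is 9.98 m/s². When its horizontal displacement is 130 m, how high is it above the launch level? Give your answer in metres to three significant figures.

Resolve: vₓ = 45.30 cos 47.3° = 30.72 m/s and v_y0 = 45.30 sin 47.3° = 33.29 m/s.
At x = 130 m, t = x/vₓ = 130/30.72 = 4.232 s.
Height: y = v_y0 t − ½ g t² = 33.29 × 4.232 − 4.990 × 4.232² = 140.9 − 89.36 = 51.52 m.

51.5 m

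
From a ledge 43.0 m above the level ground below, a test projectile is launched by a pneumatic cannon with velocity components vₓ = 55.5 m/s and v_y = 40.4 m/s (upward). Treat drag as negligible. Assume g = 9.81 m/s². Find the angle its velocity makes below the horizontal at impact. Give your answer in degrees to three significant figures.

Vertical motion (up positive, ground at y = 0): 4.905 t² − (40.40) t − 43.0 = 0, so t = (40.40 + √(40.40² + 2·9.81·43.0)) / 9.81 = (40.40 + 49.76) / 9.81 = 9.190 s.
At impact: v_y = v_y0 − g t = −49.76 m/s; vₓ = 55.50 m/s.
Angle below horizontal: arctan(|v_y|/vₓ) = arctan(49.76/55.50) = 41.88°.

41.9°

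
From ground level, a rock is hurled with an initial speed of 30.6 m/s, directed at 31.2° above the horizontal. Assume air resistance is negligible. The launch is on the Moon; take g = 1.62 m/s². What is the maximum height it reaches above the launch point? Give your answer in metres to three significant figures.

77.6 m

Components: vₓ = 30.60 cos 31.2° = 26.17 m/s, v_y0 = 30.60 sin 31.2° = 15.85 m/s.
Maximum height: H = v_y0² / (2g) = 15.85² / (2 × 1.62) = 77.55 m.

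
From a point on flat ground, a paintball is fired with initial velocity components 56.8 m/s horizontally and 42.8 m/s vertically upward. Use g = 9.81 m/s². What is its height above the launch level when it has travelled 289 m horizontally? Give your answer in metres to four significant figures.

Time to reach x = 289 m: t = x/vₓ = 289/56.80 = 5.088 s.
Height: y = v_y0 t − ½ g t² = 42.80 × 5.088 − 4.905 × 5.088² = 217.8 − 127.0 = 90.79 m.

90.79 m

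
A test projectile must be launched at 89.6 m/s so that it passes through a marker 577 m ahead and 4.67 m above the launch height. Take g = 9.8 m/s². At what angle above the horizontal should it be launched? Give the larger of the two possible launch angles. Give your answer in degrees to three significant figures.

67.5°

Trajectory: y = x tanθ − g x² (1 + tan²θ)/(2v₀²). With x = 577, y = 4.67, v₀ = 89.6, g = 9.80:
203.2 tan²θ − 577 tanθ + (207.9) = 0.
tanθ = [577 ± √(577² − 4 × 203.2 × (207.9))] / (2 × 203.2) = (577 ± 404.9) / 406.4, giving tanθ = 0.4234 or 2.416.
θ = 22.95° or 67.52°; the larger is 67.52°.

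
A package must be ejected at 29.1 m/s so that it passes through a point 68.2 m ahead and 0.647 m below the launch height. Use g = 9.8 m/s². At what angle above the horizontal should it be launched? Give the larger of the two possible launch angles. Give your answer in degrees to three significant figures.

64.1°

Trajectory: y = x tanθ − g x² (1 + tan²θ)/(2v₀²). With x = 68.2, y = −0.647, v₀ = 29.1, g = 9.80:
26.91 tan²θ − 68.2 tanθ + (26.27) = 0.
tanθ = [68.2 ± √(68.2² − 4 × 26.91 × (26.27))] / (2 × 26.91) = (68.2 ± 42.70) / 53.83, giving tanθ = 0.4737 or 2.060.
θ = 25.35° or 64.11°; the larger is 64.11°.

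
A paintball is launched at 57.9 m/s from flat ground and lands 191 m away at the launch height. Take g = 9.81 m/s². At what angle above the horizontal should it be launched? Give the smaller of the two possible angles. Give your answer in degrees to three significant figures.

From R = (v₀²/g) sin 2θ: sin 2θ = 9.81 × 191 / 3352.4 = 0.5589.
2θ = 33.98° or 180° − 33.98° = 146.0°, so θ = 16.99° or 73.01°.
The smaller angle is 16.99°.

17.0°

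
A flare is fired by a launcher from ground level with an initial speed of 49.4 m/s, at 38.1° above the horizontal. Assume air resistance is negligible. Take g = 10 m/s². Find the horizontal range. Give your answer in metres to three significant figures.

Horizontal component vₓ = 49.40 cos 38.1° = 38.87 m/s; vertical v_y0 = 49.40 sin 38.1° = 30.48 m/s.
Time aloft: T = 2 v_y0 / g = 2 × 30.48 / 10.0 = 6.096 s.
Range: R = vₓ T = 38.87 × 6.096 = 237.0 m.

237 m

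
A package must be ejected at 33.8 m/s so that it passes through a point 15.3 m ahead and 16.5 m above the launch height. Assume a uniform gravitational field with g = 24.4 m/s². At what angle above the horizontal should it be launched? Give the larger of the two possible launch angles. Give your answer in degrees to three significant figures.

Trajectory: y = x tanθ − g x² (1 + tan²θ)/(2v₀²). With x = 15.3, y = 16.5, v₀ = 33.8, g = 24.4:
2.500 tan²θ − 15.3 tanθ + (19.00) = 0.
tanθ = [15.3 ± √(15.3² − 4 × 2.500 × (19.00))] / (2 × 2.500) = (15.3 ± 6.641) / 5.000, giving tanθ = 1.732 or 4.389.
θ = 60.00° or 77.16°; the larger is 77.16°.

77.2°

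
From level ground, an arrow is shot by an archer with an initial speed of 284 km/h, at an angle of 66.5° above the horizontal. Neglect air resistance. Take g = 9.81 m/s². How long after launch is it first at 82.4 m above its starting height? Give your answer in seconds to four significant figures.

Convert: 284 km/h = 284/3.6 = 78.89 m/s.
Resolve: vₓ = 78.89 cos 66.5° = 31.46 m/s and v_y0 = 78.89 sin 66.5° = 72.35 m/s.
Require v_y0 t − ½ g t² = 82.4, i.e. 4.905 t² − 72.35 t + 82.4 = 0.
Quadratic formula: t = (72.35 ± √3617.2) / 9.81 = (72.35 ± 60.14) / 9.81 → t = 1.244 s or 13.51 s.
The first (ascending) time is 1.244 s.

1.244 s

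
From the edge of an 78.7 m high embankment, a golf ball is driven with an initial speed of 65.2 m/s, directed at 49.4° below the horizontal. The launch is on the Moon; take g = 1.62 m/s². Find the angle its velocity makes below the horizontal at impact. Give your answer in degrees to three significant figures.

Horizontal component vₓ = 65.20 cos 49.4° = 42.43 m/s; vertical v_y0 = −49.50 m/s (downward).
Vertical motion (up positive, ground at y = 0): 0.8100 t² − (−49.50) t − 78.7 = 0, so t = (−49.50 + √(49.50² + 2·1.62·78.7)) / 1.62 = (−49.50 + 52.02) / 1.62 = 1.550 s.
At impact: v_y = v_y0 − g t = −52.02 m/s; vₓ = 42.43 m/s.
Angle below horizontal: arctan(|v_y|/vₓ) = arctan(52.02/42.43) = 50.80°.

50.8°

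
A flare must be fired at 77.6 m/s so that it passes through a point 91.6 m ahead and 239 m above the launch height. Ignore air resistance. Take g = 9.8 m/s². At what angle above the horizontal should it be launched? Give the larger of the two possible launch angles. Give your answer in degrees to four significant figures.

Trajectory: y = x tanθ − g x² (1 + tan²θ)/(2v₀²). With x = 91.6, y = 239, v₀ = 77.6, g = 9.80:
6.828 tan²θ − 91.6 tanθ + (245.8) = 0.
tanθ = [91.6 ± √(91.6² − 4 × 6.828 × (245.8))] / (2 × 6.828) = (91.6 ± 40.95) / 13.66, giving tanθ = 3.709 or 9.707.
θ = 74.91° or 84.12°; the larger is 84.12°.

84.12°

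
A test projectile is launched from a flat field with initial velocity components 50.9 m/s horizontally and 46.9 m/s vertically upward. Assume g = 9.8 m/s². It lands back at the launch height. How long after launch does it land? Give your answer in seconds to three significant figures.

Landing at launch height ⇒ T = 2 v_y0 / g = 2 × 46.90 / 9.80 = 9.571 s.

9.57 s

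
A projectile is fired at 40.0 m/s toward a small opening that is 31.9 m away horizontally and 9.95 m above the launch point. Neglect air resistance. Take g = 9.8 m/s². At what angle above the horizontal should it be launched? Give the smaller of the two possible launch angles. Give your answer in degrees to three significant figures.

Trajectory: y = x tanθ − g x² (1 + tan²θ)/(2v₀²). With x = 31.9, y = 9.95, v₀ = 40.0, g = 9.80:
3.116 tan²θ − 31.9 tanθ + (13.07) = 0.
tanθ = [31.9 ± √(31.9² − 4 × 3.116 × (13.07))] / (2 × 3.116) = (31.9 ± 29.24) / 6.233, giving tanθ = 0.4275 or 9.809.
θ = 23.14° or 84.18°; the smaller is 23.14°.

23.1°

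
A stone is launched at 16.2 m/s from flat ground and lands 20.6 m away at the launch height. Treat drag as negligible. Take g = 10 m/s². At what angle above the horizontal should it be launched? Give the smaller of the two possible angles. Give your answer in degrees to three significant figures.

25.9°

R = v₀² sin 2θ / g gives sin 2θ = gR/v₀² = 10.0·20.6/16.2² = 0.7849.
2θ = 51.72° or 180° − 51.72° = 128.3°, so θ = 25.86° or 64.14°.
The smaller angle is 25.86°.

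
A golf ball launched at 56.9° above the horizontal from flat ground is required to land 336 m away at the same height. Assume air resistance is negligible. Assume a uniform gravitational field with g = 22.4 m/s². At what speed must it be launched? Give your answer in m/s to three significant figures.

90.7 m/s

On level ground R = v₀² sin 2θ / g ⇒ v₀ = √(gR / sin 2θ).
v₀ = √(22.4 × 336 / sin 113.8°) = √(7526 / 0.9150) = √8225.9 = 90.70 m/s.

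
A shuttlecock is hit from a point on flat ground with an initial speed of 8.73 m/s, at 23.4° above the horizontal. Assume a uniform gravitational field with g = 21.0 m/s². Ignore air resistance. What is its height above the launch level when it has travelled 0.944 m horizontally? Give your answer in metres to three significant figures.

Components: vₓ = 8.730 cos 23.4° = 8.012 m/s, v_y0 = 8.730 sin 23.4° = 3.467 m/s.
x = vₓ t ⇒ t = 0.944/8.012 = 0.1178 s.
Height: y = v_y0 t − ½ g t² = 3.467 × 0.1178 − 10.50 × 0.1178² = 0.4085 − 0.1458 = 0.2627 m.

0.263 m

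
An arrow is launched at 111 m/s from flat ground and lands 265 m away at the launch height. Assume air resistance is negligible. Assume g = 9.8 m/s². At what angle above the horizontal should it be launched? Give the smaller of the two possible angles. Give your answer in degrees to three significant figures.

From R = (v₀²/g) sin 2θ: sin 2θ = 9.80 × 265 / 12321 = 0.2108.
2θ = 12.17° or 180° − 12.17° = 167.8°, so θ = 6.084° or 83.92°.
The smaller angle is 6.084°.

6.08°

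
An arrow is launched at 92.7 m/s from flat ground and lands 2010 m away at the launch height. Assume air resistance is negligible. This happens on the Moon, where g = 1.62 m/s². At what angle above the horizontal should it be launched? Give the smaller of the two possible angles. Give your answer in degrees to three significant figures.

11.1°

Level-ground range R = v₀² sin(2θ)/g ⇒ sin(2θ) = gR/v₀² = 1.62 × 2010 / 92.7² = 0.3789.
2θ = 22.27° or 180° − 22.27° = 157.7°, so θ = 11.13° or 78.87°.
The smaller angle is 11.13°.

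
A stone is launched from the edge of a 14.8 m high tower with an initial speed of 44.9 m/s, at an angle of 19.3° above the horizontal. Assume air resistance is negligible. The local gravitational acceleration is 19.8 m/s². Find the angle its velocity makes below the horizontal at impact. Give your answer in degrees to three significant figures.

33.8°

Horizontal component vₓ = 44.90 cos 19.3° = 42.38 m/s; vertical v_y0 = 44.90 sin 19.3° = 14.84 m/s.
With up positive and y = 0 at the ground: y(t) = 14.8 + (14.84) t − 9.900 t². Setting y = 0 and taking the positive root: t = [14.84 + √(14.84² + 2·19.8·14.8)] / 19.8 = (14.84 + 28.40) / 19.8 = 2.184 s.
At impact: v_y = v_y0 − g t = −28.40 m/s; vₓ = 42.38 m/s.
Angle below horizontal: arctan(|v_y|/vₓ) = arctan(28.40/42.38) = 33.83°.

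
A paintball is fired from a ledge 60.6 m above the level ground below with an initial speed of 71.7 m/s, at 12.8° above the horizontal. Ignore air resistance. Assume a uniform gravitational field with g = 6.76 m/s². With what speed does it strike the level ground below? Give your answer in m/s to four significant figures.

vₓ = 71.70 cos 12.8° = 69.92 m/s; v_y0 = 71.70 sin 12.8° = 15.89 m/s.
With up positive and y = 0 at the ground: y(t) = 60.6 + (15.89) t − 3.380 t². Setting y = 0 and taking the positive root: t = [15.89 + √(15.89² + 2·6.76·60.6)] / 6.76 = (15.89 + 32.74) / 6.76 = 7.192 s.
Vertical velocity at impact: v_y = v_y0 − g t = 15.89 − 6.76 × 7.192 = −32.74 m/s.
Speed: |v| = √(vₓ² + v_y²) = √(69.92² + 32.74²) = 77.20 m/s.

77.20 m/s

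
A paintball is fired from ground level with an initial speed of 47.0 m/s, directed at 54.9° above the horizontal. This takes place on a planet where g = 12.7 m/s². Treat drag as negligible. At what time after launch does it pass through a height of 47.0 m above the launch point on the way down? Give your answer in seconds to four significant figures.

Components: vₓ = 47.00 cos 54.9° = 27.03 m/s, v_y0 = 47.00 sin 54.9° = 38.45 m/s.
Require v_y0 t − ½ g t² = 47.0, i.e. 6.350 t² − 38.45 t + 47.0 = 0.
t = [38.45 ± √(38.45² − 2·12.7·47.0)] / 12.7 = (38.45 ± 16.88) / 12.7, so t = 1.699 s or t = 4.357 s.
The descending-branch root is 4.357 s.

4.357 s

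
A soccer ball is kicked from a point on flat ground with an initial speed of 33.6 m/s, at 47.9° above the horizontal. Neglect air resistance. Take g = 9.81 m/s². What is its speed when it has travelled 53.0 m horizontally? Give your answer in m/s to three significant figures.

22.6 m/s

Components: vₓ = 33.60 cos 47.9° = 22.53 m/s, v_y0 = 33.60 sin 47.9° = 24.93 m/s.
x = vₓ t ⇒ t = 53.0/22.53 = 2.353 s.
Vertical velocity there: v_y = v_y0 − g t = 24.93 − 9.81 × 2.353 = 1.849 m/s.
Speed: √(vₓ² + v_y²) = √(22.53² + 1.849²) = 22.60 m/s.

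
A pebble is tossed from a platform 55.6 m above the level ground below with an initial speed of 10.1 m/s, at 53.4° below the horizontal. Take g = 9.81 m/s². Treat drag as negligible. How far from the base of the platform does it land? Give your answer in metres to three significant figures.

15.9 m

Components: vₓ = 10.10 cos 53.4° = 6.022 m/s, v_y0 = −8.108 m/s (downward).
With up positive and y = 0 at the ground: y(t) = 55.6 + (−8.108) t − 4.905 t². Setting y = 0 and taking the positive root: t = [−8.108 + √(8.108² + 2·9.81·55.6)] / 9.81 = (−8.108 + 34.01) / 9.81 = 2.640 s.
Horizontal distance: R = vₓ t = 6.022 × 2.640 = 15.90 m.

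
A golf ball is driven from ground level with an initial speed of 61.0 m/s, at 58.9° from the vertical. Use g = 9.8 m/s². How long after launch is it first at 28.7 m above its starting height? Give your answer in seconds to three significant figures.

1.10 s

Horizontal component vₓ = 61.00 sin 58.9° = 52.23 m/s; vertical v_y0 = 61.00 cos 58.9° = 31.51 m/s.
Require v_y0 t − ½ g t² = 28.7, i.e. 4.900 t² − 31.51 t + 28.7 = 0.
Quadratic formula: t = (31.51 ± √430.27) / 9.80 = (31.51 ± 20.74) / 9.80 → t = 1.099 s or 5.332 s.
The first (ascending) time is 1.099 s.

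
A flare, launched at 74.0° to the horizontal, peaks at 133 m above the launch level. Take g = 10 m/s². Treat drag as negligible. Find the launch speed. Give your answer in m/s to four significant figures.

53.65 m/s

At the peak v_y = 0, so v_y0 = √(2gH) = √(2 × 10.0 × 133) = 51.58 m/s.
v_y0 = v₀ sin θ ⇒ v₀ = 51.58 / sin 74.0° = 53.65 m/s.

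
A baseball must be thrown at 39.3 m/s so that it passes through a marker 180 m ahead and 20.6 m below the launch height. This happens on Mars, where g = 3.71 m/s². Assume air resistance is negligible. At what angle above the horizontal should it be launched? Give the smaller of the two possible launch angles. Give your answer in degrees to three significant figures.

Trajectory: y = x tanθ − g x² (1 + tan²θ)/(2v₀²). With x = 180, y = −20.6, v₀ = 39.3, g = 3.71:
38.91 tan²θ − 180 tanθ + (18.31) = 0.
tanθ = [180 ± √(180² − 4 × 38.91 × (18.31))] / (2 × 38.91) = (180 ± 171.9) / 77.83, giving tanθ = 0.1041 or 4.522.
θ = 5.942° or 77.53°; the smaller is 5.942°.

5.94°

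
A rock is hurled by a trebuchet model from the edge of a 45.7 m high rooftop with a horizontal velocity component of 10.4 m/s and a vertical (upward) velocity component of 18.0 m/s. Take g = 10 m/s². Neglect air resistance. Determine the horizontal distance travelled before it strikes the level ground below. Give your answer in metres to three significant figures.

The projectile lands when y = 45.7 + (18.00) t − ½·10.0·t² = 0. Positive root: t = (18.00 + √(18.00² + 2·10.0·45.7)) / 10.0 = (18.00 + 35.19) / 10.0 = 5.319 s.
Horizontal distance: R = vₓ t = 10.40 × 5.319 = 55.31 m.

55.3 m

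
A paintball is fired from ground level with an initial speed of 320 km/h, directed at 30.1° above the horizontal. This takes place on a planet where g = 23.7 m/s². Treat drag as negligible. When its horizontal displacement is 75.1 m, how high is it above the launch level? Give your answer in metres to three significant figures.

32.2 m

Convert: 320 km/h = 320/3.6 = 88.89 m/s.
vₓ = 88.89 cos 30.1° = 76.90 m/s; v_y0 = 88.89 sin 30.1° = 44.58 m/s.
Time to reach x = 75.1 m: t = x/vₓ = 75.1/76.90 = 0.9766 s.
Height: y = v_y0 t − ½ g t² = 44.58 × 0.9766 − 11.85 × 0.9766² = 43.53 − 11.30 = 32.23 m.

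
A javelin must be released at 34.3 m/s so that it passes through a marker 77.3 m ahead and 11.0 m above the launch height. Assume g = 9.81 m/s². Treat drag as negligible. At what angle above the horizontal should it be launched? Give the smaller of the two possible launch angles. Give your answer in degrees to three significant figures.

Trajectory: y = x tanθ − g x² (1 + tan²θ)/(2v₀²). With x = 77.3, y = 11.0, v₀ = 34.3, g = 9.81:
24.91 tan²θ − 77.3 tanθ + (35.91) = 0.
tanθ = [77.3 ± √(77.3² − 4 × 24.91 × (35.91))] / (2 × 24.91) = (77.3 ± 48.96) / 49.82, giving tanθ = 0.5689 or 2.534.
θ = 29.63° or 68.46°; the smaller is 29.63°.

29.6°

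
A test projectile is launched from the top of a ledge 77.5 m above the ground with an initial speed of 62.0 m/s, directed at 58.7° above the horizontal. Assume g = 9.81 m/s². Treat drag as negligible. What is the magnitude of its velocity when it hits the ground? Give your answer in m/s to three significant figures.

vₓ = 62.00 cos 58.7° = 32.21 m/s; v_y0 = 62.00 sin 58.7° = 52.98 m/s.
Vertical motion (up positive, ground at y = 0): 4.905 t² − (52.98) t − 77.5 = 0, so t = (52.98 + √(52.98² + 2·9.81·77.5)) / 9.81 = (52.98 + 65.78) / 9.81 = 12.11 s.
Vertical velocity at impact: v_y = v_y0 − g t = 52.98 − 9.81 × 12.11 = −65.78 m/s.
Speed: |v| = √(vₓ² + v_y²) = √(32.21² + 65.78²) = 73.24 m/s.

73.2 m/s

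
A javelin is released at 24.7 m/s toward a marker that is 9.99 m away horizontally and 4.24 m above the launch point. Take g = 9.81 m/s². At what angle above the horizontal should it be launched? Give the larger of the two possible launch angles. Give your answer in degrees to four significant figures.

Trajectory: y = x tanθ − g x² (1 + tan²θ)/(2v₀²). With x = 9.99, y = 4.24, v₀ = 24.7, g = 9.81:
0.8024 tan²θ − 9.99 tanθ + (5.042) = 0.
tanθ = [9.99 ± √(9.99² − 4 × 0.8024 × (5.042))] / (2 × 0.8024) = (9.99 ± 9.144) / 1.605, giving tanθ = 0.5271 or 11.92.
θ = 27.79° or 85.21°; the larger is 85.21°.

85.21°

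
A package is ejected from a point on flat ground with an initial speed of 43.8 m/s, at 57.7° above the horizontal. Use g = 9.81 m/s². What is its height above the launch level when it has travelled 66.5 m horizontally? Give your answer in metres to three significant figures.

65.6 m

vₓ = 43.80 cos 57.7° = 23.40 m/s; v_y0 = 43.80 sin 57.7° = 37.02 m/s.
x = vₓ t ⇒ t = 66.5/23.40 = 2.841 s.
Height: y = v_y0 t − ½ g t² = 37.02 × 2.841 − 4.905 × 2.841² = 105.2 − 39.60 = 65.59 m.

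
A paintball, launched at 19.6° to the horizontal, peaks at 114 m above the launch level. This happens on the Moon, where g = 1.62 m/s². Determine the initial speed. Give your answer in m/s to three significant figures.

57.3 m/s

At the peak v_y = 0, so v_y0 = √(2gH) = √(2 × 1.62 × 114) = 19.22 m/s.
v_y0 = v₀ sin θ ⇒ v₀ = 19.22 / sin 19.6° = 57.29 m/s.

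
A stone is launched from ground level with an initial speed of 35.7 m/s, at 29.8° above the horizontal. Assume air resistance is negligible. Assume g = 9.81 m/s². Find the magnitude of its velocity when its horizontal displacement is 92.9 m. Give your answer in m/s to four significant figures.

Components: vₓ = 35.70 cos 29.8° = 30.98 m/s, v_y0 = 35.70 sin 29.8° = 17.74 m/s.
Time to reach x = 92.9 m: t = x/vₓ = 92.9/30.98 = 2.999 s.
Vertical velocity there: v_y = v_y0 − g t = 17.74 − 9.81 × 2.999 = −11.68 m/s.
Speed: √(vₓ² + v_y²) = √(30.98² + 11.68²) = 33.11 m/s.

33.11 m/s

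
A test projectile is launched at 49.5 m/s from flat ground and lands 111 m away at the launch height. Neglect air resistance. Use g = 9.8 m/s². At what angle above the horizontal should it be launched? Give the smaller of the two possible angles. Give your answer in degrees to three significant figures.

Level-ground range R = v₀² sin(2θ)/g ⇒ sin(2θ) = gR/v₀² = 9.80 × 111 / 49.5² = 0.4440.
2θ = 26.36° or 180° − 26.36° = 153.6°, so θ = 13.18° or 76.82°.
The smaller angle is 13.18°.

13.2°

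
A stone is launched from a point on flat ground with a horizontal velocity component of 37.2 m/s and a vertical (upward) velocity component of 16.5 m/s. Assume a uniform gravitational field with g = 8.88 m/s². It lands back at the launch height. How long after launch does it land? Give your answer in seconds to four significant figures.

Time of flight on level ground: T = 2 v_y0 / g = 2 × 16.50 / 8.88 = 3.716 s.

3.716 s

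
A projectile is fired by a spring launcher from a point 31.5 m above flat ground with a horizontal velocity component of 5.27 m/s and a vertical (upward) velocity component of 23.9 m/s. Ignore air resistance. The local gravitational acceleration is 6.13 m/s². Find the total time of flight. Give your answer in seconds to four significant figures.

The projectile lands when y = 31.5 + (23.90) t − ½·6.13·t² = 0. Positive root: t = (23.90 + √(23.90² + 2·6.13·31.5)) / 6.13 = (23.90 + 30.94) / 6.13 = 8.946 s.

8.946 s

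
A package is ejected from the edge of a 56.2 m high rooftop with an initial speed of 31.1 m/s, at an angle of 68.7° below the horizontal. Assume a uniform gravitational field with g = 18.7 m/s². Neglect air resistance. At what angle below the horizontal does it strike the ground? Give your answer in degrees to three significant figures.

78.2°

Resolve: vₓ = 31.10 cos 68.7° = 11.30 m/s and v_y0 = −28.98 m/s (downward).
Vertical motion (up positive, ground at y = 0): 9.350 t² − (−28.98) t − 56.2 = 0, so t = (−28.98 + √(28.98² + 2·18.7·56.2)) / 18.7 = (−28.98 + 54.24) / 18.7 = 1.351 s.
At impact: v_y = v_y0 − g t = −54.24 m/s; vₓ = 11.30 m/s.
Angle below horizontal: arctan(|v_y|/vₓ) = arctan(54.24/11.30) = 78.23°.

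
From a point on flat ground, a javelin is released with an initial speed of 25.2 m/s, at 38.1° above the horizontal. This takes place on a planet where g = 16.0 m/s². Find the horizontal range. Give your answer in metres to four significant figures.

38.54 m

Horizontal component vₓ = 25.20 cos 38.1° = 19.83 m/s; vertical v_y0 = 25.20 sin 38.1° = 15.55 m/s.
Flight time T = 2 v_y0 / g = 1.944 s.
Horizontal distance R = vₓ T = 19.83 × 1.944 = 38.54 m.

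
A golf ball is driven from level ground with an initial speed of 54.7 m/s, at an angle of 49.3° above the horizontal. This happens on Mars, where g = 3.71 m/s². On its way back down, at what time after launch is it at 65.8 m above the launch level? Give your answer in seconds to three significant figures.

20.6 s

Components: vₓ = 54.70 cos 49.3° = 35.67 m/s, v_y0 = 54.70 sin 49.3° = 41.47 m/s.
Require v_y0 t − ½ g t² = 65.8, i.e. 1.855 t² − 41.47 t + 65.8 = 0.
t = [41.47 ± √(41.47² − 2·3.71·65.8)] / 3.71 = (41.47 ± 35.09) / 3.71, so t = 1.719 s or t = 20.64 s.
The descending-branch root is 20.64 s.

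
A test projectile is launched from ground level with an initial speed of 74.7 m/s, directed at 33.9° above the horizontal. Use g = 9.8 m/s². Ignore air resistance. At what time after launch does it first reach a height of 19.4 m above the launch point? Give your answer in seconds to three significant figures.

0.494 s

vₓ = 74.70 cos 33.9° = 62.00 m/s; v_y0 = 74.70 sin 33.9° = 41.66 m/s.
Require v_y0 t − ½ g t² = 19.4, i.e. 4.900 t² − 41.66 t + 19.4 = 0.
t = [41.66 ± √(41.66² − 2·9.80·19.4)] / 9.80 = (41.66 ± 36.82) / 9.80, so t = 0.4944 s or t = 8.008 s.
The first (ascending) time is 0.4944 s.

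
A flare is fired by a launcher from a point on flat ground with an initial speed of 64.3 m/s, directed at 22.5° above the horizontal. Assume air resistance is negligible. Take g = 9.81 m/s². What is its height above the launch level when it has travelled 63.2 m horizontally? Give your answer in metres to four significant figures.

vₓ = 64.30 cos 22.5° = 59.41 m/s; v_y0 = 64.30 sin 22.5° = 24.61 m/s.
x = vₓ t ⇒ t = 63.2/59.41 = 1.064 s.
Height: y = v_y0 t − ½ g t² = 24.61 × 1.064 − 4.905 × 1.064² = 26.18 − 5.552 = 20.63 m.

20.63 m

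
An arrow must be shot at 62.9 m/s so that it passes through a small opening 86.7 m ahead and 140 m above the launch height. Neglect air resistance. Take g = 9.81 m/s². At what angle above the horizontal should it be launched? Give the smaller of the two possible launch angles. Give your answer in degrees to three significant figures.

Trajectory: y = x tanθ − g x² (1 + tan²θ)/(2v₀²). With x = 86.7, y = 140, v₀ = 62.9, g = 9.81:
9.319 tan²θ − 86.7 tanθ + (149.3) = 0.
tanθ = [86.7 ± √(86.7² − 4 × 9.319 × (149.3))] / (2 × 9.319) = (86.7 ± 44.17) / 18.64, giving tanθ = 2.282 or 7.021.
θ = 66.34° or 81.89°; the smaller is 66.34°.

66.3°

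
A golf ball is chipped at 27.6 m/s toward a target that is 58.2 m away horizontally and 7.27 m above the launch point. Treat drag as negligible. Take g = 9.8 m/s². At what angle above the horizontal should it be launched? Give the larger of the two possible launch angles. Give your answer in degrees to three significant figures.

63.5°

Trajectory: y = x tanθ − g x² (1 + tan²θ)/(2v₀²). With x = 58.2, y = 7.27, v₀ = 27.6, g = 9.80:
21.79 tan²θ − 58.2 tanθ + (29.06) = 0.
tanθ = [58.2 ± √(58.2² − 4 × 21.79 × (29.06))] / (2 × 21.79) = (58.2 ± 29.24) / 43.58, giving tanθ = 0.6647 or 2.006.
θ = 33.61° or 63.51°; the larger is 63.51°.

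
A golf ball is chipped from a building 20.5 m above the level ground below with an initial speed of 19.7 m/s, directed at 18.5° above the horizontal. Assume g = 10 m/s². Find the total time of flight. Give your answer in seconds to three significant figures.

2.74 s

vₓ = 19.70 cos 18.5° = 18.68 m/s; v_y0 = 19.70 sin 18.5° = 6.251 m/s.
The projectile lands when y = 20.5 + (6.251) t − ½·10.0·t² = 0. Positive root: t = (6.251 + √(6.251² + 2·10.0·20.5)) / 10.0 = (6.251 + 21.19) / 10.0 = 2.744 s.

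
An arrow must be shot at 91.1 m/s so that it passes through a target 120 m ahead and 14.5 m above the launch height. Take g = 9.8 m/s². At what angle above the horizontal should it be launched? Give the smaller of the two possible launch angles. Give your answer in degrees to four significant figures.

11.00°

Trajectory: y = x tanθ − g x² (1 + tan²θ)/(2v₀²). With x = 120, y = 14.5, v₀ = 91.1, g = 9.80:
8.502 tan²θ − 120 tanθ + (23.00) = 0.
tanθ = [120 ± √(120² − 4 × 8.502 × (23.00))] / (2 × 8.502) = (120 ± 116.7) / 17.00, giving tanθ = 0.1944 or 13.92.
θ = 11.00° or 85.89°; the smaller is 11.00°.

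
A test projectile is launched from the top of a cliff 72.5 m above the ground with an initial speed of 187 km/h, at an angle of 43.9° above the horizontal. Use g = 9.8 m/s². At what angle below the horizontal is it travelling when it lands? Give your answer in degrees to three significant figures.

54.3°

Convert: 187 km/h = 187/3.6 = 51.94 m/s.
Components: vₓ = 51.94 cos 43.9° = 37.43 m/s, v_y0 = 51.94 sin 43.9° = 36.02 m/s.
With up positive and y = 0 at the ground: y(t) = 72.5 + (36.02) t − 4.900 t². Setting y = 0 and taking the positive root: t = [36.02 + √(36.02² + 2·9.80·72.5)] / 9.80 = (36.02 + 52.14) / 9.80 = 8.996 s.
At impact: v_y = v_y0 − g t = −52.14 m/s; vₓ = 37.43 m/s.
Angle below horizontal: arctan(|v_y|/vₓ) = arctan(52.14/37.43) = 54.33°.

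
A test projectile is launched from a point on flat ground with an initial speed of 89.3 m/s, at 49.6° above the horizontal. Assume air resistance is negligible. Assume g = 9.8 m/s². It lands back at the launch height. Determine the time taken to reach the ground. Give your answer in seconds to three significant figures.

13.9 s

Components: vₓ = 89.30 cos 49.6° = 57.88 m/s, v_y0 = 89.30 sin 49.6° = 68.01 m/s.
Landing at launch height ⇒ T = 2 v_y0 / g = 2 × 68.01 / 9.80 = 13.88 s.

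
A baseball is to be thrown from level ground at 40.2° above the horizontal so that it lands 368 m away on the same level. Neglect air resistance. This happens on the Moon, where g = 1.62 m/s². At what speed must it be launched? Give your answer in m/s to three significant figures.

From R = (v₀² / g) sin 2θ: v₀ = √(gR / sin 2θ).
v₀ = √(1.62 × 368 / sin 80.40°) = √(596.2 / 0.9860) = √604.63 = 24.59 m/s.

24.6 m/s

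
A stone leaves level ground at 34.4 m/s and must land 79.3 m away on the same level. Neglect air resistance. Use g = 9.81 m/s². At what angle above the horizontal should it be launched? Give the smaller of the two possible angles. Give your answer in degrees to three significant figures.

20.6°

R = v₀² sin 2θ / g gives sin 2θ = gR/v₀² = 9.81·79.3/34.4² = 0.6574.
2θ = 41.10° or 180° − 41.10° = 138.9°, so θ = 20.55° or 69.45°.
The smaller angle is 20.55°.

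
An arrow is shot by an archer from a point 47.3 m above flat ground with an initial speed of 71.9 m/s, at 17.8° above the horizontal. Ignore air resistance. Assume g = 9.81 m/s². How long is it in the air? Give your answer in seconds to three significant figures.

6.07 s

Components: vₓ = 71.90 cos 17.8° = 68.46 m/s, v_y0 = 71.90 sin 17.8° = 21.98 m/s.
The projectile lands when y = 47.3 + (21.98) t − ½·9.81·t² = 0. Positive root: t = (21.98 + √(21.98² + 2·9.81·47.3)) / 9.81 = (21.98 + 37.56) / 9.81 = 6.070 s.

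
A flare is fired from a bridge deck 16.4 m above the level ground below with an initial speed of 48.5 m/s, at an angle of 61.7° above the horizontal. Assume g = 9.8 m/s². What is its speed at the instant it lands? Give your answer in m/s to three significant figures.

51.7 m/s

vₓ = 48.50 cos 61.7° = 22.99 m/s; v_y0 = 48.50 sin 61.7° = 42.70 m/s.
The projectile lands when y = 16.4 + (42.70) t − ½·9.80·t² = 0. Positive root: t = (42.70 + √(42.70² + 2·9.80·16.4)) / 9.80 = (42.70 + 46.31) / 9.80 = 9.083 s.
Vertical velocity at impact: v_y = v_y0 − g t = 42.70 − 9.80 × 9.083 = −46.31 m/s.
Speed: |v| = √(vₓ² + v_y²) = √(22.99² + 46.31²) = 51.71 m/s.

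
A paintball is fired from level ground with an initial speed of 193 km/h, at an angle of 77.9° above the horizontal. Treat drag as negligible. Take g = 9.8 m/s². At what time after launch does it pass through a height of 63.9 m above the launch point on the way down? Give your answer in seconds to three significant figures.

9.29 s

Convert: 193 km/h = 193/3.6 = 53.61 m/s.
vₓ = 53.61 cos 77.9° = 11.24 m/s; v_y0 = 53.61 sin 77.9° = 52.42 m/s.
Require v_y0 t − ½ g t² = 63.9, i.e. 4.900 t² − 52.42 t + 63.9 = 0.
Quadratic formula: t = (52.42 ± √1495.4) / 9.80 = (52.42 ± 38.67) / 9.80 → t = 1.403 s or 9.295 s.
The descending-branch root is 9.295 s.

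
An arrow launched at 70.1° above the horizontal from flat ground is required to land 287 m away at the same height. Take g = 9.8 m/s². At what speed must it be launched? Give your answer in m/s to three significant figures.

From R = (v₀² / g) sin 2θ: v₀ = √(gR / sin 2θ).
v₀ = √(9.80 × 287 / sin 140.2°) = √(2813 / 0.6401) = √4393.9 = 66.29 m/s.

66.3 m/s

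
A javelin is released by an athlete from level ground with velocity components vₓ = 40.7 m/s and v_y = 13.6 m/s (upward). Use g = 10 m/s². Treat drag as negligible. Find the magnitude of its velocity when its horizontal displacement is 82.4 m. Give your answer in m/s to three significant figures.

41.2 m/s

x = vₓ t ⇒ t = 82.4/40.70 = 2.025 s.
Vertical velocity there: v_y = v_y0 − g t = 13.60 − 10.0 × 2.025 = −6.646 m/s.
Speed: √(vₓ² + v_y²) = √(40.70² + 6.646²) = 41.24 m/s.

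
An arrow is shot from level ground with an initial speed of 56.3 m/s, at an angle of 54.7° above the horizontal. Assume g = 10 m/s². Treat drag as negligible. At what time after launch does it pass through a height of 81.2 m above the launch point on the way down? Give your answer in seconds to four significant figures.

6.802 s

Components: vₓ = 56.30 cos 54.7° = 32.53 m/s, v_y0 = 56.30 sin 54.7° = 45.95 m/s.
Height y(t) = 45.95 t − 5.000 t² = 81.2 gives 5.000 t² − 45.95 t + 81.2 = 0.
Quadratic formula: t = (45.95 ± √487.27) / 10.0 = (45.95 ± 22.07) / 10.0 → t = 2.387 s or 6.802 s.
The descending-branch root is 6.802 s.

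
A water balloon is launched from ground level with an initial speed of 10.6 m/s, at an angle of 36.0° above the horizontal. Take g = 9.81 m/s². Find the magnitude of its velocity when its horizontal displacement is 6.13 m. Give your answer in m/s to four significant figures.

Horizontal component vₓ = 10.60 cos 36.0° = 8.576 m/s; vertical v_y0 = 10.60 sin 36.0° = 6.231 m/s.
x = vₓ t ⇒ t = 6.13/8.576 = 0.7148 s.
Vertical velocity there: v_y = v_y0 − g t = 6.231 − 9.81 × 0.7148 = −0.7819 m/s.
Speed: √(vₓ² + v_y²) = √(8.576² + 0.7819²) = 8.611 m/s.

8.611 m/s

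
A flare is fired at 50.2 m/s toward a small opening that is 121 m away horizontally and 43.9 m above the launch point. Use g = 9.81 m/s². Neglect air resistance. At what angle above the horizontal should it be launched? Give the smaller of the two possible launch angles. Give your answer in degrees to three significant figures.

35.8°

Trajectory: y = x tanθ − g x² (1 + tan²θ)/(2v₀²). With x = 121, y = 43.9, v₀ = 50.2, g = 9.81:
28.50 tan²θ − 121 tanθ + (72.40) = 0.
tanθ = [121 ± √(121² − 4 × 28.50 × (72.40))] / (2 × 28.50) = (121 ± 79.93) / 56.99, giving tanθ = 0.7206 or 3.525.
θ = 35.78° or 74.16°; the smaller is 35.78°.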